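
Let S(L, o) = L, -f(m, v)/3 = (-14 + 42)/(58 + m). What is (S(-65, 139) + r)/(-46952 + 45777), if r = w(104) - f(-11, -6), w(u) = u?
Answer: -1917/55225 ≈ -0.034713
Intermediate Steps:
f(m, v) = -84/(58 + m) (f(m, v) = -3*(-14 + 42)/(58 + m) = -84/(58 + m))
r = 4972/47 (r = 104 - (-84)/(58 - 11) = 104 - (-84)/47 = 104 - 1*(-84/47) = 104 + 84/47 = 4972/47 ≈ 105.79)
(S(-65, 139) + r)/(-46952 + 45777) = (-65 + 4972/47)/(-46952 + 45777) = (1917/47)/(-1175) = (1917/47)*(-1/1175) = -1917/55225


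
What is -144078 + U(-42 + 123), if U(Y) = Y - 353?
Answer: -144350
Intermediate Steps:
U(Y) = -353 + Y
-144078 + U(-42 + 123) = -144078 + (-353 + (-42 + 123)) = -144078 + (-353 + 81) = -144078 - 272 = -144350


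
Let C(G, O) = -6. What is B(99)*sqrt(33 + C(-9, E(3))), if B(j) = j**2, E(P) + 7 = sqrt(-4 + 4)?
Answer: 29403*sqrt(3) ≈ 50928.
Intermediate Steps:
E(P) = -7 (E(P) = -7 + sqrt(-4 + 4) = -7 + sqrt(0) = -7 + 0 = -7)
B(99)*sqrt(33 + C(-9, E(3))) = 99**2*sqrt(33 - 6) = 9801*sqrt(27) = 9801*(3*sqrt(3)) = 29403*sqrt(3)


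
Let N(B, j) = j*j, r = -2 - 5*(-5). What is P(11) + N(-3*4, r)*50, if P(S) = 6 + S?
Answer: 26467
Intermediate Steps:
r = 23 (r = -2 + 25 = 23)
N(B, j) = j²
P(11) + N(-3*4, r)*50 = (6 + 11) + 23²*50 = 17 + 529*50 = 17 + 26450 = 26467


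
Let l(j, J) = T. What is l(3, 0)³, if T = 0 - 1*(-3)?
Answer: 27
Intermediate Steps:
T = 3 (T = 0 + 3 = 3)
l(j, J) = 3
l(3, 0)³ = 3³ = 27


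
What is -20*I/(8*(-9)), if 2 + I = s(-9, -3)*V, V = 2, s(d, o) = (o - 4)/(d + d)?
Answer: -55/162 ≈ -0.33951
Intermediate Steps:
s(d, o) = (-4 + o)/(2*d) (s(d, o) = (-4 + o)/((2*d)) = (-4 + o)*(1/(2*d)) = (-4 + o)/(2*d))
I = -11/9 (I = -2 + ((½)*(-4 - 3)/(-9))*2 = -2 + ((½)*(-⅑)*(-7))*2 = -2 + (7/18)*2 = -2 + 7/9 = -11/9 ≈ -1.2222)
-20*I/(8*(-9)) = -(-220)/(9*(8*(-9))) = -(-220)/(9*(-72)) = -(-220)*(-1)/(9*72) = -20*11/648 = -55/162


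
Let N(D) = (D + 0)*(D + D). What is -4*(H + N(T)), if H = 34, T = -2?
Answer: -168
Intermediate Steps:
N(D) = 2*D**2 (N(D) = D*(2*D) = 2*D**2)
-4*(H + N(T)) = -4*(34 + 2*(-2)**2) = -4*(34 + 2*4) = -4*(34 + 8) = -4*42 = -168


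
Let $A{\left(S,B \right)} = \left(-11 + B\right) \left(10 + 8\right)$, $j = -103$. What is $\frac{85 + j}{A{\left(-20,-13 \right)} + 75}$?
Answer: $\frac{6}{119} \approx 0.05042$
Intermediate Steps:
$A{\left(S,B \right)} = -198 + 18 B$ ($A{\left(S,B \right)} = \left(-11 + B\right) 18 = -198 + 18 B$)
$\frac{85 + j}{A{\left(-20,-13 \right)} + 75} = \frac{85 - 103}{\left(-198 + 18 \left(-13\right)\right) + 75} = - \frac{18}{\left(-198 - 234\right) + 75} = - \frac{18}{-432 + 75} = - \frac{18}{-357} = \left(-18\right) \left(- \frac{1}{357}\right) = \frac{6}{119}$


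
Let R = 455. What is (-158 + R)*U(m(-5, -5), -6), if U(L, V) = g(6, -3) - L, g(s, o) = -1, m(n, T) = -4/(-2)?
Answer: -891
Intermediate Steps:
m(n, T) = 2 (m(n, T) = -4*(-½) = 2)
U(L, V) = -1 - L
(-158 + R)*U(m(-5, -5), -6) = (-158 + 455)*(-1 - 1*2) = 297*(-1 - 2) = 297*(-3) = -891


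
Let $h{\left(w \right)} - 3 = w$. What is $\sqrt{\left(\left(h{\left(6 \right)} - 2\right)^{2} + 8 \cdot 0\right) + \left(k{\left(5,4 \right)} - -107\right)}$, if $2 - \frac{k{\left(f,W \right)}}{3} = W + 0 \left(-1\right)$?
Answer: $5 \sqrt{6} \approx 12.247$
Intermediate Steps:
$h{\left(w \right)} = 3 + w$
$k{\left(f,W \right)} = 6 - 3 W$ ($k{\left(f,W \right)} = 6 - 3 \left(W + 0 \left(-1\right)\right) = 6 - 3 \left(W + 0\right) = 6 - 3 W$)
$\sqrt{\left(\left(h{\left(6 \right)} - 2\right)^{2} + 8 \cdot 0\right) + \left(k{\left(5,4 \right)} - -107\right)} = \sqrt{\left(\left(\left(3 + 6\right) - 2\right)^{2} + 8 \cdot 0\right) + \left(\left(6 - 12\right) - -107\right)} = \sqrt{\left(\left(9 - 2\right)^{2} + 0\right) + \left(\left(6 - 12\right) + 107\right)} = \sqrt{\left(7^{2} + 0\right) + \left(-6 + 107\right)} = \sqrt{\left(49 + 0\right) + 101} = \sqrt{49 + 101} = \sqrt{150} = 5 \sqrt{6}$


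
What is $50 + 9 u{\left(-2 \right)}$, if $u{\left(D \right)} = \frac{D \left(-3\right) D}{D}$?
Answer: $104$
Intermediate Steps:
$u{\left(D \right)} = - 3 D$ ($u{\left(D \right)} = \frac{- 3 D D}{D} = \frac{\left(-3\right) D^{2}}{D} = - 3 D$)
$50 + 9 u{\left(-2 \right)} = 50 + 9 \left(\left(-3\right) \left(-2\right)\right) = 50 + 9 \cdot 6 = 50 + 54 = 104$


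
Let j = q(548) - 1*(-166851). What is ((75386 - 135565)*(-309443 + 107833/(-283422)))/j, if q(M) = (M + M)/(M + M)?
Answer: 753983222114063/6755646792 ≈ 1.1161e+5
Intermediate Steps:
q(M) = 1 (q(M) = (2*M)/((2*M)) = (2*M)*(1/(2*M)) = 1)
j = 166852 (j = 1 - 1*(-166851) = 1 + 166851 = 166852)
((75386 - 135565)*(-309443 + 107833/(-283422)))/j = ((75386 - 135565)*(-309443 + 107833/(-283422)))/166852 = -60179*(-309443 + 107833*(-1/283422))*(1/166852) = -60179*(-309443 - 107833/283422)*(1/166852) = -60179*(-87703061779/283422)*(1/166852) = (5277882554798441/283422)*(1/166852) = 753983222114063/6755646792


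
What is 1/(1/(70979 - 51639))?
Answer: 19340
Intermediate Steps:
1/(1/(70979 - 51639)) = 1/(1/19340) = 19340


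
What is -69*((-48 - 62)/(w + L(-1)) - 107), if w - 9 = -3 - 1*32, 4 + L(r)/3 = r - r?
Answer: 136482/19 ≈ 7183.3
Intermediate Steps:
L(r) = -12 (L(r) = -12 + 3*(r - r) = -12 + 3*0 = -12 + 0 = -12)
w = -26 (w = 9 + (-3 - 1*32) = 9 + (-3 - 32) = 9 - 35 = -26)
-69*((-48 - 62)/(w + L(-1)) - 107) = -69*((-48 - 62)/(-26 - 12) - 107) = -69*(-110/(-38) - 107) = -69*(-110*(-1/38) - 107) = -69*(55/19 - 107) = -69*(-1978/19) = 136482/19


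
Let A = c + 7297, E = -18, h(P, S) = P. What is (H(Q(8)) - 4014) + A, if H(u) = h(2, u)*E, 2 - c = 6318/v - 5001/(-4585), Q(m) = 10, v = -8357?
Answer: 124478604078/38316845 ≈ 3248.7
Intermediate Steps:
c = 63808363/38316845 (c = 2 - (6318/(-8357) - 5001/(-4585)) = 2 - (6318*(-1/8357) - 5001*(-1/4585)) = 2 - (-6318/8357 + 5001/4585) = 2 - 1*12825327/38316845 = 2 - 12825327/38316845 = 63808363/38316845 ≈ 1.6653)
H(u) = -36 (H(u) = 2*(-18) = -36)
A = 279661826328/38316845 (A = 63808363/38316845 + 7297 = 279661826328/38316845 ≈ 7298.7)
(H(Q(8)) - 4014) + A = (-36 - 4014) + 279661826328/38316845 = -4050 + 279661826328/38316845 = 124478604078/38316845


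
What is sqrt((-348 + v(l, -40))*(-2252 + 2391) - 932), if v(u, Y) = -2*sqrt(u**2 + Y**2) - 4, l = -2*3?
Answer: 2*sqrt(-12465 - 139*sqrt(409)) ≈ 247.19*I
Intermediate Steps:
l = -6
v(u, Y) = -4 - 2*sqrt(Y**2 + u**2) (v(u, Y) = -2*sqrt(Y**2 + u**2) - 4 = -4 - 2*sqrt(Y**2 + u**2))
sqrt((-348 + v(l, -40))*(-2252 + 2391) - 932) = sqrt((-348 + (-4 - 2*sqrt((-40)**2 + (-6)**2)))*(-2252 + 2391) - 932) = sqrt((-348 + (-4 - 2*sqrt(1600 + 36)))*139 - 932) = sqrt((-348 + (-4 - 4*sqrt(409)))*139 - 932) = sqrt((-352 - 4*sqrt(409))*139 - 932) = sqrt((-48928 - 556*sqrt(409)) - 932) = sqrt(-49860 - 556*sqrt(409))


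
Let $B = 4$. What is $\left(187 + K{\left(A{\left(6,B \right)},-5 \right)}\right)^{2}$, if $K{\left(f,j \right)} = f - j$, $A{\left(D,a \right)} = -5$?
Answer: $34969$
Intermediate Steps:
$\left(187 + K{\left(A{\left(6,B \right)},-5 \right)}\right)^{2} = \left(187 - 0\right)^{2} = \left(187 + \left(-5 + 5\right)\right)^{2} = \left(187 + 0\right)^{2} = 187^{2} = 34969$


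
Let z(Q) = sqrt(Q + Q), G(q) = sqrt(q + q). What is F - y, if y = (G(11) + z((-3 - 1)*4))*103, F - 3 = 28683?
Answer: 28686 - 103*sqrt(22) - 412*I*sqrt(2) ≈ 28203.0 - 582.66*I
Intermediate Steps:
G(q) = sqrt(2)*sqrt(q) (G(q) = sqrt(2*q) = sqrt(2)*sqrt(q))
F = 28686 (F = 3 + 28683 = 28686)
z(Q) = sqrt(2)*sqrt(Q) (z(Q) = sqrt(2*Q) = sqrt(2)*sqrt(Q))
y = 103*sqrt(22) + 412*I*sqrt(2) (y = (sqrt(2)*sqrt(11) + sqrt(2)*sqrt((-3 - 1)*4))*103 = (sqrt(22) + sqrt(2)*sqrt(-4*4))*103 = (sqrt(22) + sqrt(2)*sqrt(-16))*103 = (sqrt(22) + sqrt(2)*(4*I))*103 = (sqrt(22) + 4*I*sqrt(2))*103 = 103*sqrt(22) + 412*I*sqrt(2) ≈ 483.11 + 582.66*I)
F - y = 28686 - (103*sqrt(22) + 412*I*sqrt(2)) = 28686 + (-103*sqrt(22) - 412*I*sqrt(2)) = 28686 - 103*sqrt(22) - 412*I*sqrt(2)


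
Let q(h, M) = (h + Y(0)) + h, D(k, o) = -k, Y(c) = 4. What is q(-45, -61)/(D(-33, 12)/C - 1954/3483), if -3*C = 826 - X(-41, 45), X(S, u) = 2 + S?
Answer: 259100370/2035027 ≈ 127.32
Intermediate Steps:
q(h, M) = 4 + 2*h (q(h, M) = (h + 4) + h = (4 + h) + h = 4 + 2*h)
C = -865/3 (C = -(826 - (2 - 41))/3 = -(826 - 1*(-39))/3 = -(826 + 39)/3 = -⅓*865 = -865/3 ≈ -288.33)
q(-45, -61)/(D(-33, 12)/C - 1954/3483) = (4 + 2*(-45))/((-1*(-33))/(-865/3) - 1954/3483) = (4 - 90)/(33*(-3/865) - 1954*1/3483) = -86/(-99/865 - 1954/3483) = -86/(-2035027/3012795) = -86*(-3012795/2035027) = 259100370/2035027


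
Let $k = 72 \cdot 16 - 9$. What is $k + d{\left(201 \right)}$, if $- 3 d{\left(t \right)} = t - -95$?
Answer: $\frac{3133}{3} \approx 1044.3$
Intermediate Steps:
$d{\left(t \right)} = - \frac{95}{3} - \frac{t}{3}$ ($d{\left(t \right)} = - \frac{t - -95}{3} = - \frac{t + 95}{3} = - \frac{95 + t}{3} = - \frac{95}{3} - \frac{t}{3}$)
$k = 1143$ ($k = 1152 - 9 = 1143$)
$k + d{\left(201 \right)} = 1143 - \frac{296}{3} = \frac{3133}{3}$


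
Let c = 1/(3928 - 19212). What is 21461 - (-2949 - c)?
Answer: 373082439/15284 ≈ 24410.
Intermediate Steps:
c = -1/15284 (c = 1/(-15284) = -1/15284 ≈ -6.5428e-5)
21461 - (-2949 - c) = 21461 - (-2949 - 1*(-1/15284)) = 21461 - (-2949 + 1/15284) = 21461 - 1*(-45072515/15284) = 21461 + 45072515/15284 = 373082439/15284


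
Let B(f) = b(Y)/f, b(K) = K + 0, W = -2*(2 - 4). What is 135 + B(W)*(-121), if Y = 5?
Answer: -65/4 ≈ -16.250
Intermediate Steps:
W = 4 (W = -2*(-2) = 4)
b(K) = K
B(f) = 5/f
135 + B(W)*(-121) = 135 + (5/4)*(-121) = 135 - 605/4 = -65/4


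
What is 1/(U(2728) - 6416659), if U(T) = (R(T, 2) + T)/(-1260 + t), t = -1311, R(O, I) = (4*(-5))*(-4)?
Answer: -857/5499077699 ≈ -1.5584e-7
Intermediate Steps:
R(O, I) = 80 (R(O, I) = -20*(-4) = 80)
U(T) = -80/2571 - T/2571 (U(T) = (80 + T)/(-1260 - 1311) = (80 + T)/(-2571) = (80 + T)*(-1/2571) = -80/2571 - T/2571)
1/(U(2728) - 6416659) = 1/((-80/2571 - 1/2571*2728) - 6416659) = 1/((-80/2571 - 2728/2571) - 6416659) = 1/(-936/857 - 6416659) = 1/(-5499077699/857) = -857/5499077699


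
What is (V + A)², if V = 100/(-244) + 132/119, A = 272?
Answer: 3918519225625/52693081 ≈ 74365.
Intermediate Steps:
V = 5077/7259 (V = 100*(-1/244) + 132*(1/119) = -25/61 + 132/119 = 5077/7259 ≈ 0.69941)
(V + A)² = (5077/7259 + 272)² = (1979525/7259)² = 3918519225625/52693081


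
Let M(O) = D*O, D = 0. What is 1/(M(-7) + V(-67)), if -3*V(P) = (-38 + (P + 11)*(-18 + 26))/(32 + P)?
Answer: -35/162 ≈ -0.21605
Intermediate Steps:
M(O) = 0 (M(O) = 0*O = 0)
V(P) = -(50 + 8*P)/(3*(32 + P)) (V(P) = -(-38 + (P + 11)*(-18 + 26))/(3*(32 + P)) = -(-38 + (11 + P)*8)/(3*(32 + P)) = -(-38 + (88 + 8*P))/(3*(32 + P)) = -(50 + 8*P)/(3*(32 + P)))
1/(M(-7) + V(-67)) = 1/(0 + 2*(-25 - 4*(-67))/(3*(32 - 67))) = 1/(0 + (⅔)*(-25 + 268)/(-35)) = 1/(0 + (⅔)*(-1/35)*243) = 1/(0 - 162/35) = 1/(-162/35) = -35/162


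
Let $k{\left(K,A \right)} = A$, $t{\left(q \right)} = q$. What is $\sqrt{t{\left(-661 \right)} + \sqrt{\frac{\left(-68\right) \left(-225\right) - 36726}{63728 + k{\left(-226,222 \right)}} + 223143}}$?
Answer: $\frac{\sqrt{-27032272525 + 12790 \sqrt{2281412001162}}}{6395} \approx 13.734 i$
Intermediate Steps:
$\sqrt{t{\left(-661 \right)} + \sqrt{\frac{\left(-68\right) \left(-225\right) - 36726}{63728 + k{\left(-226,222 \right)}} + 223143}} = \sqrt{-661 + \sqrt{\frac{\left(-68\right) \left(-225\right) - 36726}{63728 + 222} + 223143}} = \sqrt{-661 + \sqrt{\frac{15300 - 36726}{63950} + 223143}} = \sqrt{-661 + \sqrt{\left(-21426\right) \frac{1}{63950} + 223143}} = \sqrt{-661 + \sqrt{- \frac{10713}{31975} + 223143}} = \sqrt{-661 + \sqrt{\frac{7134986712}{31975}}} = \sqrt{-661 + \frac{2 \sqrt{2281412001162}}{6395}}$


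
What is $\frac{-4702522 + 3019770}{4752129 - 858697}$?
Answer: $- \frac{210344}{486679} \approx -0.4322$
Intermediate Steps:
$\frac{-4702522 + 3019770}{4752129 - 858697} = - \frac{1682752}{3893432} = \left(-1682752\right) \frac{1}{3893432} = - \frac{210344}{486679}$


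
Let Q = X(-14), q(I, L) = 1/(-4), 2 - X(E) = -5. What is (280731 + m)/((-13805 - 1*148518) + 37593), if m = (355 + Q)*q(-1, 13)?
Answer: -561281/249460 ≈ -2.2500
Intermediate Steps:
X(E) = 7 (X(E) = 2 - 1*(-5) = 2 + 5 = 7)
q(I, L) = -¼
Q = 7
m = -181/2 (m = (355 + 7)*(-¼) = 362*(-¼) = -181/2 ≈ -90.500)
(280731 + m)/((-13805 - 1*148518) + 37593) = (280731 - 181/2)/((-13805 - 1*148518) + 37593) = 561281/(2*((-13805 - 148518) + 37593)) = 561281/(2*(-162323 + 37593)) = (561281/2)/(-124730) = (561281/2)*(-1/124730) = -561281/249460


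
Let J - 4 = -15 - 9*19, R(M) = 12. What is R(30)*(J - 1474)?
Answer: -19872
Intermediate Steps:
J = -182 (J = 4 + (-15 - 9*19) = 4 + (-15 - 171) = 4 - 186 = -182)
R(30)*(J - 1474) = 12*(-182 - 1474) = 12*(-1656) = -19872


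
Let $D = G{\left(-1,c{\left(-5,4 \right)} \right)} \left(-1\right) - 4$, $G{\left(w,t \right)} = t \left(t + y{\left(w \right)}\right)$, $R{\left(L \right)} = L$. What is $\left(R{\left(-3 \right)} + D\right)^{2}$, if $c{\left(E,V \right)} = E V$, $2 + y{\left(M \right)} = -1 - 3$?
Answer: $277729$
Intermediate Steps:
$y{\left(M \right)} = -6$ ($y{\left(M \right)} = -2 - 4 = -6$)
$G{\left(w,t \right)} = t \left(-6 + t\right)$ ($G{\left(w,t \right)} = t \left(t - 6\right) = t \left(-6 + t\right)$)
$D = -524$ ($D = \left(-5\right) 4 \left(-6 - 20\right) \left(-1\right) - 4 = - 20 \left(-6 - 20\right) \left(-1\right) - 4 = \left(-20\right) \left(-26\right) \left(-1\right) - 4 = 520 \left(-1\right) - 4 = -520 - 4 = -524$)
$\left(R{\left(-3 \right)} + D\right)^{2} = \left(-3 - 524\right)^{2} = \left(-527\right)^{2} = 277729$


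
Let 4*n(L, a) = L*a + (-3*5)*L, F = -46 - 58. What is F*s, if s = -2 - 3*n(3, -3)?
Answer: -4004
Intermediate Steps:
F = -104
n(L, a) = -15*L/4 + L*a/4 (n(L, a) = (L*a + (-3*5)*L)/4 = (L*a - 15*L)/4 = (-15*L + L*a)/4 = -15*L/4 + L*a/4)
s = 77/2 (s = -2 - 3*3*(-15 - 3)/4 = -2 - 3*3*(-18)/4 = -2 - 3*(-27/2) = -2 + 81/2 = 77/2 ≈ 38.500)
F*s = -104*77/2 = -4004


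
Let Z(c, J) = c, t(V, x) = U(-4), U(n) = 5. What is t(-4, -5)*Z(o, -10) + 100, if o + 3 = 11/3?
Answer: 310/3 ≈ 103.33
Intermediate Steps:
t(V, x) = 5
o = 2/3 (o = -3 + 11/3 = 2/3 ≈ 0.66667)
t(-4, -5)*Z(o, -10) + 100 = 5*(2/3) + 100 = 10/3 + 100 = 310/3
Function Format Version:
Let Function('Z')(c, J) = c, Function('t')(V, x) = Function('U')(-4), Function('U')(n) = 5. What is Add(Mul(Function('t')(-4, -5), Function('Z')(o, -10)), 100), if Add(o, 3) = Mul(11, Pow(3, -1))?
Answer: Rational(310, 3) ≈ 103.33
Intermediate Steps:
Function('t')(V, x) = 5
o = Rational(2, 3) (o = Add(-3, Mul(11, Pow(3, -1))) = Add(-3, Mul(11, Rational(1, 3))) = Add(-3, Rational(11, 3)) = Rational(2, 3) ≈ 0.66667)
Add(Mul(Function('t')(-4, -5), Function('Z')(o, -10)), 100) = Add(Mul(5, Rational(2, 3)), 100) = Add(Rational(10, 3), 100) = Rational(310, 3)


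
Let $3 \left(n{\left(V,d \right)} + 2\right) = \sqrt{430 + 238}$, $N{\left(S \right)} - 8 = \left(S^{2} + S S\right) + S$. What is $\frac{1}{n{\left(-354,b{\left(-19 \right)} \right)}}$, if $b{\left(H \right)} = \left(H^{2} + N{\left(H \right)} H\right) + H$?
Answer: $\frac{9}{316} + \frac{3 \sqrt{167}}{316} \approx 0.15117$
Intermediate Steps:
$N{\left(S \right)} = 8 + S + 2 S^{2}$ ($N{\left(S \right)} = 8 + \left(\left(S^{2} + S S\right) + S\right) = 8 + \left(\left(S^{2} + S^{2}\right) + S\right) = 8 + \left(2 S^{2} + S\right) = 8 + \left(S + 2 S^{2}\right) = 8 + S + 2 S^{2}$)
$b{\left(H \right)} = H + H^{2} + H \left(8 + H + 2 H^{2}\right)$ ($b{\left(H \right)} = \left(H^{2} + \left(8 + H + 2 H^{2}\right) H\right) + H = \left(H^{2} + H \left(8 + H + 2 H^{2}\right)\right) + H = H + H^{2} + H \left(8 + H + 2 H^{2}\right)$)
$n{\left(V,d \right)} = -2 + \frac{2 \sqrt{167}}{3}$ ($n{\left(V,d \right)} = -2 + \frac{\sqrt{430 + 238}}{3} = -2 + \frac{\sqrt{668}}{3} = -2 + \frac{2 \sqrt{167}}{3}$)
$\frac{1}{n{\left(-354,b{\left(-19 \right)} \right)}} = \frac{1}{-2 + \frac{2 \sqrt{167}}{3}}$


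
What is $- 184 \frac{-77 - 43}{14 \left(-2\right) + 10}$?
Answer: $- \frac{3680}{3} \approx -1226.7$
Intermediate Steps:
$- 184 \frac{-77 - 43}{14 \left(-2\right) + 10} = - 184 \left(- \frac{120}{-28 + 10}\right) = - 184 \left(- \frac{120}{-18}\right) = - 184 \left(\left(-120\right) \left(- \frac{1}{18}\right)\right) = \left(-184\right) \frac{20}{3} = - \frac{3680}{3}$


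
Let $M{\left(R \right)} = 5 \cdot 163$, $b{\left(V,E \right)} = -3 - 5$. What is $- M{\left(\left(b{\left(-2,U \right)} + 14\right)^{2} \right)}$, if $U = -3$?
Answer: $-815$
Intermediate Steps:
$b{\left(V,E \right)} = -8$
$M{\left(R \right)} = 815$
$- M{\left(\left(b{\left(-2,U \right)} + 14\right)^{2} \right)} = \left(-1\right) 815 = -815$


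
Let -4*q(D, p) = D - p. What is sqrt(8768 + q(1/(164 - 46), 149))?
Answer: sqrt(490417086)/236 ≈ 93.836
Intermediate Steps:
q(D, p) = -D/4 + p/4 (q(D, p) = -(D - p)/4 = -D/4 + p/4)
sqrt(8768 + q(1/(164 - 46), 149)) = sqrt(8768 + (-1/(4*(164 - 46)) + (1/4)*149)) = sqrt(8768 + (-1/4/118 + 149/4)) = sqrt(8768 + (-1/4*1/118 + 149/4)) = sqrt(8768 + (-1/472 + 149/4)) = sqrt(8768 + 17581/472) = sqrt(4156077/472) = sqrt(490417086)/236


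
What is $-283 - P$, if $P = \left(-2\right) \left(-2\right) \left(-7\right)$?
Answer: $-255$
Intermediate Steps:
$P = -28$ ($P = 4 \left(-7\right) = -28$)
$-283 - P = -283 - -28 = -283 + 28 = -255$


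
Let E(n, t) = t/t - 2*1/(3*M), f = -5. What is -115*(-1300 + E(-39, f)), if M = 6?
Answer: 1344580/9 ≈ 1.4940e+5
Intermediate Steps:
E(n, t) = 8/9 (E(n, t) = t/t - 2/(3*6) = 1 - 2/18 = 1 - 2*1/18 = 1 - 1/9 = 8/9)
-115*(-1300 + E(-39, f)) = -115*(-1300 + 8/9) = -115*(-11692/9) = 1344580/9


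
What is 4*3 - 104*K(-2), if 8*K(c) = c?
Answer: 38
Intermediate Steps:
K(c) = c/8
4*3 - 104*K(-2) = 4*3 - 13*(-2) = 12 - 104*(-¼) = 12 + 26 = 38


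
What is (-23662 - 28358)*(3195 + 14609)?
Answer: -926164080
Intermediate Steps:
(-23662 - 28358)*(3195 + 14609) = -52020*17804 = -926164080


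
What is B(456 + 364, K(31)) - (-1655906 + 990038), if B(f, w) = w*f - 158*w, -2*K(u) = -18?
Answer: 671826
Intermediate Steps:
K(u) = 9 (K(u) = -½*(-18) = 9)
B(f, w) = -158*w + f*w (B(f, w) = f*w - 158*w = -158*w + f*w)
B(456 + 364, K(31)) - (-1655906 + 990038) = 9*(-158 + (456 + 364)) - (-1655906 + 990038) = 9*(-158 + 820) - 1*(-665868) = 9*662 + 665868 = 5958 + 665868 = 671826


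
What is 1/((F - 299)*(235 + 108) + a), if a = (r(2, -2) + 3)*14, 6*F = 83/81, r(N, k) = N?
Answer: -486/49780213 ≈ -9.7629e-6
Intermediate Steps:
F = 83/486 (F = (83/81)/6 = (83*(1/81))/6 = (⅙)*(83/81) = 83/486 ≈ 0.17078)
a = 70 (a = (2 + 3)*14 = 5*14 = 70)
1/((F - 299)*(235 + 108) + a) = 1/((83/486 - 299)*(235 + 108) + 70) = 1/(-145231/486*343 + 70) = 1/(-49814233/486 + 70) = 1/(-49780213/486) = -486/49780213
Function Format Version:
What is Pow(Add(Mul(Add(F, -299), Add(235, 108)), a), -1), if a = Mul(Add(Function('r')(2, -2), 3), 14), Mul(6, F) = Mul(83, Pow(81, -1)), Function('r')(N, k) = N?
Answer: Rational(-486, 49780213) ≈ -9.7629e-6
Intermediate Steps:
F = Rational(83, 486) (F = Mul(Rational(1, 6), Mul(83, Pow(81, -1))) = Mul(Rational(1, 6), Mul(83, Rational(1, 81))) = Mul(Rational(1, 6), Rational(83, 81)) = Rational(83, 486) ≈ 0.17078)
a = 70 (a = Mul(Add(2, 3), 14) = Mul(5, 14) = 70)
Pow(Add(Mul(Add(F, -299), Add(235, 108)), a), -1) = Pow(Add(Mul(Add(Rational(83, 486), -299), Add(235, 108)), 70), -1) = Pow(Add(Mul(Rational(-145231, 486), 343), 70), -1) = Pow(Add(Rational(-49814233, 486), 70), -1) = Pow(Rational(-49780213, 486), -1) = Rational(-486, 49780213)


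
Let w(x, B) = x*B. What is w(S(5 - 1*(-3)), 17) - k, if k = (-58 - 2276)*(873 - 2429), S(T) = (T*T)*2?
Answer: -3629528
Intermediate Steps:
S(T) = 2*T**2 (S(T) = T**2*2 = 2*T**2)
k = 3631704 (k = -2334*(-1556) = 3631704)
w(x, B) = B*x
w(S(5 - 1*(-3)), 17) - k = 17*(2*(5 - 1*(-3))**2) - 1*3631704 = 17*(2*(5 + 3)**2) - 3631704 = 17*(2*8**2) - 3631704 = 17*(2*64) - 3631704 = 17*128 - 3631704 = 2176 - 3631704 = -3629528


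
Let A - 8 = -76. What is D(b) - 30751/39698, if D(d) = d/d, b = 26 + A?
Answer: 389/1726 ≈ 0.22538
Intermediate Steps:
A = -68 (A = 8 - 76 = -68)
b = -42 (b = 26 - 68 = -42)
D(d) = 1
D(b) - 30751/39698 = 1 - 30751/39698 = 1 - 30751*1/39698 = 1 - 1337/1726 = 389/1726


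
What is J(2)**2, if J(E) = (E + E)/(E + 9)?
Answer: 16/121 ≈ 0.13223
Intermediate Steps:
J(E) = 2*E/(9 + E) (J(E) = (2*E)/(9 + E) = 2*E/(9 + E))
J(2)**2 = (2*2/(9 + 2))**2 = (2*2/11)**2 = (2*2*(1/11))**2 = (4/11)**2 = 16/121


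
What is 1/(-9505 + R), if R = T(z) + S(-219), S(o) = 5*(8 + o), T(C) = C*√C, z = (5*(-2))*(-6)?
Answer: -11/115935 - √15/927480 ≈ -9.9057e-5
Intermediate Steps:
z = 60 (z = -10*(-6) = 60)
T(C) = C^(3/2)
S(o) = 40 + 5*o
R = -1055 + 120*√15 (R = 60^(3/2) + (40 + 5*(-219)) = 120*√15 + (40 - 1095) = 120*√15 - 1055 = -1055 + 120*√15 ≈ -590.24)
1/(-9505 + R) = 1/(-9505 + (-1055 + 120*√15)) = 1/(-10560 + 120*√15)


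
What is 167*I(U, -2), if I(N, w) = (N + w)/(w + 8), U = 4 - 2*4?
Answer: -167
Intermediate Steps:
U = -4 (U = 4 - 8 = -4)
I(N, w) = (N + w)/(8 + w)
167*I(U, -2) = 167*((-4 - 2)/(8 - 2)) = 167*(-6/6) = 167*((⅙)*(-6)) = 167*(-1) = -167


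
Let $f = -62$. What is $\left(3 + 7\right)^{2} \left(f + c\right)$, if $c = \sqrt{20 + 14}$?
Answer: $-6200 + 100 \sqrt{34} \approx -5616.9$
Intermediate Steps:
$c = \sqrt{34} \approx 5.8309$
$\left(3 + 7\right)^{2} \left(f + c\right) = \left(3 + 7\right)^{2} \left(-62 + \sqrt{34}\right) = 10^{2} \left(-62 + \sqrt{34}\right) = 100 \left(-62 + \sqrt{34}\right) = -6200 + 100 \sqrt{34}$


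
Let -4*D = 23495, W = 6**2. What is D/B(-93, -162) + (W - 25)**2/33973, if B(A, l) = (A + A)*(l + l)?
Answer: -769027859/8189395488 ≈ -0.093905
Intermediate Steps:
W = 36
D = -23495/4 (D = -1/4*23495 = -23495/4 ≈ -5873.8)
B(A, l) = 4*A*l (B(A, l) = (2*A)*(2*l) = 4*A*l)
D/B(-93, -162) + (W - 25)**2/33973 = -23495/(4*(4*(-93)*(-162))) + (36 - 25)**2/33973 = -23495/4/60264 + 11**2*(1/33973) = -23495/4*1/60264 + 121*(1/33973) = -23495/241056 + 121/33973 = -769027859/8189395488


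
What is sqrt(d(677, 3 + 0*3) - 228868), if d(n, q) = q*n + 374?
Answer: I*sqrt(226463) ≈ 475.88*I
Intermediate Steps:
d(n, q) = 374 + n*q (d(n, q) = n*q + 374 = 374 + n*q)
sqrt(d(677, 3 + 0*3) - 228868) = sqrt((374 + 677*(3 + 0*3)) - 228868) = sqrt((374 + 677*(3 + 0)) - 228868) = sqrt((374 + 677*3) - 228868) = sqrt((374 + 2031) - 228868) = sqrt(2405 - 228868) = sqrt(-226463) = I*sqrt(226463)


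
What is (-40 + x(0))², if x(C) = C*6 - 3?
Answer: 1849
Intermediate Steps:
x(C) = -3 + 6*C (x(C) = 6*C - 3 = -3 + 6*C)
(-40 + x(0))² = (-40 + (-3 + 6*0))² = (-40 + (-3 + 0))² = (-40 - 3)² = (-43)² = 1849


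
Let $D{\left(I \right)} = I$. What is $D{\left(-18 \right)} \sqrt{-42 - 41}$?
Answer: $- 18 i \sqrt{83} \approx - 163.99 i$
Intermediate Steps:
$D{\left(-18 \right)} \sqrt{-42 - 41} = - 18 \sqrt{-42 - 41} = - 18 \sqrt{-83} = - 18 i \sqrt{83}$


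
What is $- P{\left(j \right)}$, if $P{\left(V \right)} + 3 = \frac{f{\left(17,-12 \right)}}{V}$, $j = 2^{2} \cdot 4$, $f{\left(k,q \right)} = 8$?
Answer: $\frac{5}{2} \approx 2.5$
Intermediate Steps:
$j = 16$ ($j = 4 \cdot 4 = 16$)
$P{\left(V \right)} = -3 + \frac{8}{V}$
$- P{\left(j \right)} = - (-3 + \frac{8}{16}) = - (-3 + 8 \cdot \frac{1}{16}) = - (-3 + \frac{1}{2}) = \left(-1\right) \left(- \frac{5}{2}\right) = \frac{5}{2}$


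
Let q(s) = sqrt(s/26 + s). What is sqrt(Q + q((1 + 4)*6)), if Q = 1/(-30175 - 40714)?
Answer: sqrt(-70889 + 3479019453*sqrt(65))/70889 ≈ 2.3625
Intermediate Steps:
q(s) = 3*sqrt(78)*sqrt(s)/26 (q(s) = sqrt(s*(1/26) + s) = sqrt(s/26 + s) = sqrt(27*s/26) = 3*sqrt(78)*sqrt(s)/26)
Q = -1/70889 (Q = 1/(-70889) = -1/70889 ≈ -1.4107e-5)
sqrt(Q + q((1 + 4)*6)) = sqrt(-1/70889 + 3*sqrt(78)*sqrt((1 + 4)*6)/26) = sqrt(-1/70889 + 3*sqrt(78)*sqrt(5*6)/26) = sqrt(-1/70889 + 3*sqrt(78)*sqrt(30)/26) = sqrt(-1/70889 + 9*sqrt(65)/13)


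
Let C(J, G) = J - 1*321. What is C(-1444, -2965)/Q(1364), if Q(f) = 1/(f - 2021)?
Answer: 1159605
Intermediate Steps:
C(J, G) = -321 + J (C(J, G) = J - 321 = -321 + J)
Q(f) = 1/(-2021 + f)
C(-1444, -2965)/Q(1364) = (-321 - 1444)/(1/(-2021 + 1364)) = -1765/(1/(-657)) = -1765/(-1/657) = -1765*(-657) = 1159605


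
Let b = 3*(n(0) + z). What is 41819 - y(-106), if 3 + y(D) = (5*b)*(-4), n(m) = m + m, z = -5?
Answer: 41522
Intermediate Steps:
n(m) = 2*m
b = -15 (b = 3*(2*0 - 5) = 3*(0 - 5) = 3*(-5) = -15)
y(D) = 297 (y(D) = -3 + (5*(-15))*(-4) = -3 - 75*(-4) = -3 + 300 = 297)
41819 - y(-106) = 41819 - 1*297 = 41819 - 297 = 41522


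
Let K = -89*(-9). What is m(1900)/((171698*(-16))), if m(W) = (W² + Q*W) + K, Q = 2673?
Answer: -29657/9376 ≈ -3.1631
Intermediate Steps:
K = 801
m(W) = 801 + W² + 2673*W (m(W) = (W² + 2673*W) + 801 = 801 + W² + 2673*W)
m(1900)/((171698*(-16))) = (801 + 1900² + 2673*1900)/((171698*(-16))) = (801 + 3610000 + 5078700)/(-2747168) = 8689501*(-1/2747168) = -29657/9376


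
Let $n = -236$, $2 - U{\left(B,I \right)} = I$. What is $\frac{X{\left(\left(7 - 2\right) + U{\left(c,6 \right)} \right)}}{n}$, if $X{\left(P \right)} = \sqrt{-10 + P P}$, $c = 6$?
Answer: $- \frac{3 i}{236} \approx - 0.012712 i$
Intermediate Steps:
$U{\left(B,I \right)} = 2 - I$
$X{\left(P \right)} = \sqrt{-10 + P^{2}}$
$\frac{X{\left(\left(7 - 2\right) + U{\left(c,6 \right)} \right)}}{n} = \frac{\sqrt{-10 + \left(\left(7 - 2\right) + \left(2 - 6\right)\right)^{2}}}{-236} = \sqrt{-10 + \left(5 + \left(2 - 6\right)\right)^{2}} \left(- \frac{1}{236}\right) = \sqrt{-10 + \left(5 - 4\right)^{2}} \left(- \frac{1}{236}\right) = \sqrt{-10 + 1^{2}} \left(- \frac{1}{236}\right) = \sqrt{-10 + 1} \left(- \frac{1}{236}\right) = \sqrt{-9} \left(- \frac{1}{236}\right) = 3 i \left(- \frac{1}{236}\right) = - \frac{3 i}{236}$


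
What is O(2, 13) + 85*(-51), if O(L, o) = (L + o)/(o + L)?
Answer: -4334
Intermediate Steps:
O(L, o) = 1 (O(L, o) = (L + o)/(L + o) = 1)
O(2, 13) + 85*(-51) = 1 + 85*(-51) = 1 - 4335 = -4334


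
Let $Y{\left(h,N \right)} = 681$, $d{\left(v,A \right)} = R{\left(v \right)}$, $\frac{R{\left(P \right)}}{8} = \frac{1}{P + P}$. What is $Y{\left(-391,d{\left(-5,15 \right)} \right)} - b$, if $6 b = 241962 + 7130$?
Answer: $- \frac{122503}{3} \approx -40834.0$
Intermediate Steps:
$R{\left(P \right)} = \frac{4}{P}$ ($R{\left(P \right)} = \frac{8}{P + P} = \frac{8}{2 P} = 8 \frac{1}{2 P} = \frac{4}{P}$)
$d{\left(v,A \right)} = \frac{4}{v}$
$b = \frac{124546}{3}$ ($b = \frac{241962 + 7130}{6} = \frac{1}{6} \cdot 249092 = \frac{124546}{3} \approx 41515.0$)
$Y{\left(-391,d{\left(-5,15 \right)} \right)} - b = 681 - \frac{124546}{3} = - \frac{122503}{3}$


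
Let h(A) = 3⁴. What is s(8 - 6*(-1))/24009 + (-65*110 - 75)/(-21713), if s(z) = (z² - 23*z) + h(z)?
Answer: 57495980/173769139 ≈ 0.33088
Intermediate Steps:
h(A) = 81
s(z) = 81 + z² - 23*z (s(z) = (z² - 23*z) + 81 = 81 + z² - 23*z)
s(8 - 6*(-1))/24009 + (-65*110 - 75)/(-21713) = (81 + (8 - 6*(-1))² - 23*(8 - 6*(-1)))/24009 + (-65*110 - 75)/(-21713) = (81 + (8 + 6)² - 23*(8 + 6))*(1/24009) + (-7150 - 75)*(-1/21713) = (81 + 14² - 23*14)*(1/24009) - 7225*(-1/21713) = (81 + 196 - 322)*(1/24009) + 7225/21713 = -45*1/24009 + 7225/21713 = -15/8003 + 7225/21713 = 57495980/173769139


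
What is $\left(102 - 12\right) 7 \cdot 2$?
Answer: $1260$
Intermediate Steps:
$\left(102 - 12\right) 7 \cdot 2 = 90 \cdot 14 = 1260$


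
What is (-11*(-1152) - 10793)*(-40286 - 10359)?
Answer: -95161955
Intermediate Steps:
(-11*(-1152) - 10793)*(-40286 - 10359) = (12672 - 10793)*(-50645) = 1879*(-50645) = -95161955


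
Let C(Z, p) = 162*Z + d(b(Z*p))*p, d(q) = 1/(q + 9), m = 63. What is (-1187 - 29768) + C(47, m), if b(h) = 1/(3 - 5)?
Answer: -396671/17 ≈ -23334.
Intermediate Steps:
b(h) = -½ (b(h) = 1/(-2) = -½)
d(q) = 1/(9 + q)
C(Z, p) = 162*Z + 2*p/17 (C(Z, p) = 162*Z + p/(9 - ½) = 162*Z + p/(17/2) = 162*Z + 2*p/17)
(-1187 - 29768) + C(47, m) = (-1187 - 29768) + (162*47 + (2/17)*63) = -30955 + (7614 + 126/17) = -30955 + 129564/17 = -396671/17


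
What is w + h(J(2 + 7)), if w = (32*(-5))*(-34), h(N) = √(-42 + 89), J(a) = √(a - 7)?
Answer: 5440 + √47 ≈ 5446.9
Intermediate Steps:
J(a) = √(-7 + a)
h(N) = √47
w = 5440 (w = -160*(-34) = 5440)
w + h(J(2 + 7)) = 5440 + √47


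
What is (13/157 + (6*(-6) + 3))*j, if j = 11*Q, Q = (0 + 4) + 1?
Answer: -284240/157 ≈ -1810.4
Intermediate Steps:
Q = 5 (Q = 4 + 1 = 5)
j = 55 (j = 11*5 = 55)
(13/157 + (6*(-6) + 3))*j = (13/157 + (6*(-6) + 3))*55 = (13*(1/157) + (-36 + 3))*55 = (13/157 - 33)*55 = -5168/157*55 = -284240/157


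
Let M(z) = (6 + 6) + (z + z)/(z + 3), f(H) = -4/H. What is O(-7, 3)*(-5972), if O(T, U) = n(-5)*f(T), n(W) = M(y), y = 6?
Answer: -955520/21 ≈ -45501.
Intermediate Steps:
M(z) = 12 + 2*z/(3 + z) (M(z) = 12 + (2*z)/(3 + z) = 12 + 2*z/(3 + z))
n(W) = 40/3 (n(W) = 2*(18 + 7*6)/(3 + 6) = 2*(18 + 42)/9 = 2*(⅑)*60 = 40/3)
O(T, U) = -160/(3*T) (O(T, U) = 40*(-4/T)/3 = -160/(3*T))
O(-7, 3)*(-5972) = -160/3/(-7)*(-5972) = -160/3*(-⅐)*(-5972) = (160/21)*(-5972) = -955520/21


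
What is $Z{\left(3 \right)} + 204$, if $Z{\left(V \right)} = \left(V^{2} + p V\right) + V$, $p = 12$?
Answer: $252$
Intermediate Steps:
$Z{\left(V \right)} = V^{2} + 13 V$ ($Z{\left(V \right)} = \left(V^{2} + 12 V\right) + V = V^{2} + 13 V$)
$Z{\left(3 \right)} + 204 = 3 \left(13 + 3\right) + 204 = 3 \cdot 16 + 204 = 48 + 204 = 252$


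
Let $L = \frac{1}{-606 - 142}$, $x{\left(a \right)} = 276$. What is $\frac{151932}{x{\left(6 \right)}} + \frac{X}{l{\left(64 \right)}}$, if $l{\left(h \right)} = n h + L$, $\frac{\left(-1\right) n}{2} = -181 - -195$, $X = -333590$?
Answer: $\frac{987395739}{1340417} \approx 736.63$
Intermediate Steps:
$L = - \frac{1}{748}$ ($L = \frac{1}{-748} = - \frac{1}{748} \approx -0.0013369$)
$n = -28$ ($n = - 2 \left(-181 - -195\right) = - 2 \left(-181 + 195\right) = \left(-2\right) 14 = -28$)
$l{\left(h \right)} = - \frac{1}{748} - 28 h$ ($l{\left(h \right)} = - 28 h - \frac{1}{748} = - \frac{1}{748} - 28 h$)
$\frac{151932}{x{\left(6 \right)}} + \frac{X}{l{\left(64 \right)}} = \frac{151932}{276} - \frac{333590}{- \frac{1}{748} - 1792} = 151932 \cdot \frac{1}{276} - \frac{333590}{- \frac{1}{748} - 1792} = \frac{12661}{23} - \frac{333590}{- \frac{1340417}{748}} = \frac{12661}{23} - - \frac{249525320}{1340417} = \frac{12661}{23} + \frac{249525320}{1340417} = \frac{987395739}{1340417}$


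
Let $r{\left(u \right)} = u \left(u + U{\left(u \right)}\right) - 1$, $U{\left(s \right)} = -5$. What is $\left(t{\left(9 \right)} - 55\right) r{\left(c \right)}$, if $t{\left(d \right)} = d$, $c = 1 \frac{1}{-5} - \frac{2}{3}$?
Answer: $- \frac{42274}{225} \approx -187.88$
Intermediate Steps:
$c = - \frac{13}{15}$ ($c = 1 \left(- \frac{1}{5}\right) - \frac{2}{3} = - \frac{1}{5} - \frac{2}{3} = - \frac{13}{15} \approx -0.86667$)
$r{\left(u \right)} = -1 + u \left(-5 + u\right)$ ($r{\left(u \right)} = u \left(u - 5\right) - 1 = u \left(-5 + u\right) - 1 = -1 + u \left(-5 + u\right)$)
$\left(t{\left(9 \right)} - 55\right) r{\left(c \right)} = \left(9 - 55\right) \left(-1 + \left(- \frac{13}{15}\right)^{2} - - \frac{13}{3}\right) = - 46 \left(-1 + \frac{169}{225} + \frac{13}{3}\right) = \left(-46\right) \frac{919}{225} = - \frac{42274}{225}$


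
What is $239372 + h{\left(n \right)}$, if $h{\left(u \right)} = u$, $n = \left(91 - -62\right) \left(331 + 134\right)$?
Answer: $310517$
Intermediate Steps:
$n = 71145$ ($n = \left(91 + \left(-94 + 156\right)\right) 465 = \left(91 + 62\right) 465 = 153 \cdot 465 = 71145$)
$239372 + h{\left(n \right)} = 239372 + 71145 = 310517$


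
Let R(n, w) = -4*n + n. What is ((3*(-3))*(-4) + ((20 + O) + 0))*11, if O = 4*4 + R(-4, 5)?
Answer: 924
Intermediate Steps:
R(n, w) = -3*n
O = 28 (O = 4*4 - 3*(-4) = 16 + 12 = 28)
((3*(-3))*(-4) + ((20 + O) + 0))*11 = ((3*(-3))*(-4) + ((20 + 28) + 0))*11 = (-9*(-4) + (48 + 0))*11 = (36 + 48)*11 = 84*11 = 924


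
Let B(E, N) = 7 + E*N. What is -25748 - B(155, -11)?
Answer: -24050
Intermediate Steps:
-25748 - B(155, -11) = -25748 - (7 + 155*(-11)) = -25748 - (7 - 1705) = -25748 - 1*(-1698) = -25748 + 1698 = -24050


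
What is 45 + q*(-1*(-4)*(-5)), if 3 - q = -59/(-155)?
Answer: -229/31 ≈ -7.3871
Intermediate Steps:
q = 406/155 (q = 3 - (-59)/(-155) = 3 - (-59)*(-1)/155 = 3 - 1*59/155 = 3 - 59/155 = 406/155 ≈ 2.6194)
45 + q*(-1*(-4)*(-5)) = 45 + 406*(-1*(-4)*(-5))/155 = 45 + 406*(4*(-5))/155 = 45 + (406/155)*(-20) = 45 - 1624/31 = -229/31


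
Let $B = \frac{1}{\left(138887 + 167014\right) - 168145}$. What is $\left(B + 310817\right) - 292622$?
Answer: $\frac{2506470421}{137756} \approx 18195.0$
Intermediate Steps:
$B = \frac{1}{137756}$ ($B = \frac{1}{305901 - 168145} = \frac{1}{137756} \approx 7.2592 \cdot 10^{-6}$)
$\left(B + 310817\right) - 292622 = \left(\frac{1}{137756} + 310817\right) - 292622 = \frac{42816906653}{137756} - 292622 = \frac{2506470421}{137756}$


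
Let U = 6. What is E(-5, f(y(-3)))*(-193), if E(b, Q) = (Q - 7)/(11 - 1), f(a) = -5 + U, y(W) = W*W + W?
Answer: 579/5 ≈ 115.80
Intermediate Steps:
y(W) = W + W**2 (y(W) = W**2 + W = W + W**2)
f(a) = 1 (f(a) = -5 + 6 = 1)
E(b, Q) = -7/10 + Q/10 (E(b, Q) = (-7 + Q)/10 = (-7 + Q)*(1/10) = -7/10 + Q/10)
E(-5, f(y(-3)))*(-193) = (-7/10 + (1/10)*1)*(-193) = (-7/10 + 1/10)*(-193) = -3/5*(-193) = 579/5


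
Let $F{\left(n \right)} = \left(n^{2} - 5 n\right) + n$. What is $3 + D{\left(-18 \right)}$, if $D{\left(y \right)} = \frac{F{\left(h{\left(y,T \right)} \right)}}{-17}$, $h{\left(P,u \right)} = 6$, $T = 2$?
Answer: $\frac{39}{17} \approx 2.2941$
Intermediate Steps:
$F{\left(n \right)} = n^{2} - 4 n$
$D{\left(y \right)} = - \frac{12}{17}$ ($D{\left(y \right)} = \frac{6 \left(-4 + 6\right)}{-17} = 6 \cdot 2 \left(- \frac{1}{17}\right) = 12 \left(- \frac{1}{17}\right) = - \frac{12}{17}$)
$3 + D{\left(-18 \right)} = 3 - \frac{12}{17} = \frac{39}{17}$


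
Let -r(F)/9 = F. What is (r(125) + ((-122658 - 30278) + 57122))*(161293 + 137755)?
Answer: -28989414072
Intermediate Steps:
r(F) = -9*F
(r(125) + ((-122658 - 30278) + 57122))*(161293 + 137755) = (-9*125 + ((-122658 - 30278) + 57122))*(161293 + 137755) = (-1125 + (-152936 + 57122))*299048 = (-1125 - 95814)*299048 = -96939*299048 = -28989414072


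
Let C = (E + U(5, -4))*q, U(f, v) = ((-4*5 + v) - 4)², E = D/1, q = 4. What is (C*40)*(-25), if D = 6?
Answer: -3160000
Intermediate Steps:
E = 6 (E = 6/1 = 6*1 = 6)
U(f, v) = (-24 + v)² (U(f, v) = ((-20 + v) - 4)² = (-24 + v)²)
C = 3160 (C = (6 + (-24 - 4)²)*4 = (6 + (-28)²)*4 = (6 + 784)*4 = 790*4 = 3160)
(C*40)*(-25) = (3160*40)*(-25) = 126400*(-25) = -3160000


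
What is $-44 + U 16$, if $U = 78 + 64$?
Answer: $2228$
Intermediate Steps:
$U = 142$
$-44 + U 16 = -44 + 142 \cdot 16 = -44 + 2272 = 2228$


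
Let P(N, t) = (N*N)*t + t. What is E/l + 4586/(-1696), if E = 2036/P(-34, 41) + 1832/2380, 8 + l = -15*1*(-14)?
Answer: -6526990370911/2417416084720 ≈ -2.7000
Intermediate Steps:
l = 202 (l = -8 - 15*1*(-14) = -8 - 15*(-14) = -8 + 210 = 202)
P(N, t) = t + t*N² (P(N, t) = N²*t + t = t*N² + t = t + t*N²)
E = 22937566/28225015 (E = 2036/((41*(1 + (-34)²))) + 1832/2380 = 2036/((41*(1 + 1156))) + 1832*(1/2380) = 2036/((41*1157)) + 458/595 = 2036/47437 + 458/595 = 22937566/28225015 ≈ 0.81267)
E/l + 4586/(-1696) = (22937566/28225015)/202 + 4586/(-1696) = (22937566/28225015)*(1/202) + 4586*(-1/1696) = 11468783/2850726515 - 2293/848 = -6526990370911/2417416084720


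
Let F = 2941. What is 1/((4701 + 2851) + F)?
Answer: 1/10493 ≈ 9.5302e-5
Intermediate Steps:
1/((4701 + 2851) + F) = 1/((4701 + 2851) + 2941) = 1/(7552 + 2941) = 1/10493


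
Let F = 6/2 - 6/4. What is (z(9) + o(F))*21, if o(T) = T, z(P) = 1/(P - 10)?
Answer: 21/2 ≈ 10.500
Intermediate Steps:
F = 3/2 (F = 6*(1/2) - 6*1/4 = 3 - 3/2 = 3/2 ≈ 1.5000)
z(P) = 1/(-10 + P)
(z(9) + o(F))*21 = (1/(-10 + 9) + 3/2)*21 = (1/(-1) + 3/2)*21 = (-1 + 3/2)*21 = (1/2)*21 = 21/2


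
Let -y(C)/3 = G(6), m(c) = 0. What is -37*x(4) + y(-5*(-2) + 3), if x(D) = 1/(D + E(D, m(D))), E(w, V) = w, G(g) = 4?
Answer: -133/8 ≈ -16.625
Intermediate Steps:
y(C) = -12 (y(C) = -3*4 = -12)
x(D) = 1/(2*D) (x(D) = 1/(D + D) = 1/(2*D))
-37*x(4) + y(-5*(-2) + 3) = -37/(2*4) - 12 = -37*⅛ - 12 = -37/8 - 12 = -133/8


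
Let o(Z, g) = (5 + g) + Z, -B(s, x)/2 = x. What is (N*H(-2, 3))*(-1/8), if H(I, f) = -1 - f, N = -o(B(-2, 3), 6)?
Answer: -5/2 ≈ -2.5000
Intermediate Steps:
B(s, x) = -2*x
o(Z, g) = 5 + Z + g
N = -5 (N = -(5 - 2*3 + 6) = -(5 - 6 + 6) = -1*5 = -5)
(N*H(-2, 3))*(-1/8) = (-5*(-1 - 1*3))*(-1/8) = (-5*(-1 - 3))*(-1*⅛) = -5*(-4)*(-⅛) = 20*(-⅛) = -5/2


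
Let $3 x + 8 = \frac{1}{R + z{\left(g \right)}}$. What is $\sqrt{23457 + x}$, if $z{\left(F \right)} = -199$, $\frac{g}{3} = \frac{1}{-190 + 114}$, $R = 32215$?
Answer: $\frac{\sqrt{1502578786603}}{8004} \approx 153.15$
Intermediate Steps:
$g = - \frac{3}{76}$ ($g = \frac{3}{-190 + 114} = \frac{3}{-76} = 3 \left(- \frac{1}{76}\right) = - \frac{3}{76} \approx -0.039474$)
$x = - \frac{256127}{96048}$ ($x = - \frac{8}{3} + \frac{1}{3 \left(32215 - 199\right)} = - \frac{8}{3} + \frac{1}{3 \cdot 32016} = - \frac{8}{3} + \frac{1}{3} \cdot \frac{1}{32016} = - \frac{8}{3} + \frac{1}{96048} = - \frac{256127}{96048} \approx -2.6667$)
$\sqrt{23457 + x} = \sqrt{23457 - \frac{256127}{96048}} = \sqrt{\frac{2252741809}{96048}} = \frac{\sqrt{1502578786603}}{8004}$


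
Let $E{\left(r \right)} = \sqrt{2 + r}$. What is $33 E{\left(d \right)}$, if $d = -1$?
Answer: $33$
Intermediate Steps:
$33 E{\left(d \right)} = 33 \sqrt{2 - 1} = 33 \sqrt{1} = 33 \cdot 1 = 33$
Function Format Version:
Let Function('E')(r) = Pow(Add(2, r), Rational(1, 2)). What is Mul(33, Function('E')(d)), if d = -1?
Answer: 33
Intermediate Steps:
Mul(33, Function('E')(d)) = Mul(33, Pow(Add(2, -1), Rational(1, 2))) = Mul(33, Pow(1, Rational(1, 2))) = Mul(33, 1) = 33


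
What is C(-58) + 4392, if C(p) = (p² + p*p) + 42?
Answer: 11162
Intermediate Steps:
C(p) = 42 + 2*p² (C(p) = (p² + p²) + 42 = 2*p² + 42 = 42 + 2*p²)
C(-58) + 4392 = (42 + 2*(-58)²) + 4392 = (42 + 2*3364) + 4392 = (42 + 6728) + 4392 = 6770 + 4392 = 11162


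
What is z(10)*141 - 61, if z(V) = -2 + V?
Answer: 1067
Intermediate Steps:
z(10)*141 - 61 = (-2 + 10)*141 - 61 = 8*141 - 61 = 1128 - 61 = 1067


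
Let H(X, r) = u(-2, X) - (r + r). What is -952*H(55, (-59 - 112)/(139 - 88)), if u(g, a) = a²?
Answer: -2886184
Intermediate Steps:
H(X, r) = X² - 2*r (H(X, r) = X² - (r + r) = X² - 2*r)
-952*H(55, (-59 - 112)/(139 - 88)) = -(2879800 - 1904*(-59 - 112)/(139 - 88)) = -952/(1/(3025 - (-342)/51)) = -952/(1/(3025 - 2*(-57/17))) = -952/(1/(3025 + 114/17)) = -952/(1/(51539/17)) = -952/17/51539 = -952*51539/17 = -2886184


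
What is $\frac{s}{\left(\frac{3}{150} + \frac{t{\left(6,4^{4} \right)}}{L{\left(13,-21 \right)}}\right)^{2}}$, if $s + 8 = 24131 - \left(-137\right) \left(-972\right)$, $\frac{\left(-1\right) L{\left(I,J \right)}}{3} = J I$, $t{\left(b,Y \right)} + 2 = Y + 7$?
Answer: $- \frac{2257421302500}{2374681} \approx -9.5062 \cdot 10^{5}$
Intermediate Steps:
$t{\left(b,Y \right)} = 5 + Y$ ($t{\left(b,Y \right)} = -2 + \left(Y + 7\right) = -2 + \left(7 + Y\right) = 5 + Y$)
$L{\left(I,J \right)} = - 3 I J$ ($L{\left(I,J \right)} = - 3 J I = - 3 I J$)
$s = -109041$ ($s = -8 + \left(24131 - \left(-137\right) \left(-972\right)\right) = -8 + \left(24131 - 133164\right) = -8 - 109033 = -109041$)
$\frac{s}{\left(\frac{3}{150} + \frac{t{\left(6,4^{4} \right)}}{L{\left(13,-21 \right)}}\right)^{2}} = - \frac{109041}{\left(\frac{3}{150} + \frac{5 + 4^{4}}{\left(-3\right) 13 \left(-21\right)}\right)^{2}} = - \frac{109041}{\left(3 \cdot \frac{1}{150} + \frac{5 + 256}{819}\right)^{2}} = - \frac{109041}{\left(\frac{1}{50} + 261 \cdot \frac{1}{819}\right)^{2}} = - \frac{109041}{\left(\frac{1}{50} + \frac{29}{91}\right)^{2}} = - \frac{109041}{\left(\frac{1541}{4550}\right)^{2}} = - \frac{109041}{\frac{2374681}{20702500}} = \left(-109041\right) \frac{20702500}{2374681} = - \frac{2257421302500}{2374681}$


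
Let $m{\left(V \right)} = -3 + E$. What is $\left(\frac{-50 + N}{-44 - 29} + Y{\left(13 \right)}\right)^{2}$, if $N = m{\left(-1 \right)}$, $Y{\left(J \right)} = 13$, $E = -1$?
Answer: $\frac{1006009}{5329} \approx 188.78$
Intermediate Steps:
$m{\left(V \right)} = -4$ ($m{\left(V \right)} = -3 - 1 = -4$)
$N = -4$
$\left(\frac{-50 + N}{-44 - 29} + Y{\left(13 \right)}\right)^{2} = \left(\frac{-50 - 4}{-44 - 29} + 13\right)^{2} = \left(- \frac{54}{-73} + 13\right)^{2} = \left(\left(-54\right) \left(- \frac{1}{73}\right) + 13\right)^{2} = \left(\frac{54}{73} + 13\right)^{2} = \left(\frac{1003}{73}\right)^{2} = \frac{1006009}{5329}$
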